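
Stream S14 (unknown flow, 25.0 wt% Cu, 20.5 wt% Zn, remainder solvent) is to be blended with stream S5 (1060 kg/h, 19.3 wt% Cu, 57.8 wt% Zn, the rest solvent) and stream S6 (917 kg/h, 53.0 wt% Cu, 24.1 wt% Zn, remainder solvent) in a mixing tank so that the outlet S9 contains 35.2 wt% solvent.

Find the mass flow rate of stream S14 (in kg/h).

1260 kg/h

Let S14 be the unknown flow. Total out = 1977 + S14.
solvent balance: 452.73 + 0.545·S14 = 0.352·(1977 + S14)
(0.545 − 0.352)·S14 = 0.352×1977 − 452.73 = 243.17
S14 = 243.17 / 0.193 = 1260 kg/h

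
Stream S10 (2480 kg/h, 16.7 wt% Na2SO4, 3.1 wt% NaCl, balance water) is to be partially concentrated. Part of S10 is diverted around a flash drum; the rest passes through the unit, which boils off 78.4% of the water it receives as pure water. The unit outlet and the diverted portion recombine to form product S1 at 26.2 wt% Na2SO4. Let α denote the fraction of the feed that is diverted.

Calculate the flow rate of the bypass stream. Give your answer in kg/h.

All 2480×0.167 = 414.16 kg/h of Na2SO4 reaches S1, so S1 = 414.16/0.262 = 1580.8 kg/h and vapour = 899.24 kg/h.
The evaporator receives (1−α)·2480 of feed at 0.802 water and removes 0.784 of that water:
0.784×0.802×(1−α)×2480 = 899.24
(1−α) = 899.24/1559.3 = 0.5767;  α = 0.4233.
Bypass flow = 0.4233×2480 = 1049.8 kg/h.

1050 kg/h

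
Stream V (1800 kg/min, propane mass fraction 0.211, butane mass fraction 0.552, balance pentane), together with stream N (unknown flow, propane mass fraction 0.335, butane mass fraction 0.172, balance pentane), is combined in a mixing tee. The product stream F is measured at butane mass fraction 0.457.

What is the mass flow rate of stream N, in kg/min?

Let N be the unknown flow. Total out = 1800 + N.
butane balance: 993.6 + 0.172·N = 0.457·(1800 + N)
(0.172 − 0.457)·N = 0.457×1800 − 993.6 = -171
N = -171 / -0.285 = 600 kg/min

600 kg/min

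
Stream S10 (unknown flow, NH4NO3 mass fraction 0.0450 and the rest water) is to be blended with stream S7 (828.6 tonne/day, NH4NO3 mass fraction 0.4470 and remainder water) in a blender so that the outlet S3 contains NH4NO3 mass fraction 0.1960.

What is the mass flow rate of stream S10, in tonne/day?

Let S10 be the unknown flow. Total out = 828.6 + S10.
NH4NO3 balance: 370.38 + 0.045·S10 = 0.196·(828.6 + S10)
(0.045 − 0.196)·S10 = 0.196×828.6 − 370.38 = -207.98
S10 = -207.98 / -0.151 = 1377.3 tonne/day

1377 tonne/day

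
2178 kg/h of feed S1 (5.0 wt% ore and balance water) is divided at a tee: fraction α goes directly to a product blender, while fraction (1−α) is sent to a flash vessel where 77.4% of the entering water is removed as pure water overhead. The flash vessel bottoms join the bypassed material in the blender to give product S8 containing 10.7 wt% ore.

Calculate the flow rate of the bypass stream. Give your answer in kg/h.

600.1 kg/h

All 2178×0.050 = 108.9 kg/h of ore reaches S8, so S8 = 108.9/0.107 = 1017.8 kg/h and vapour = 1160.2 kg/h.
The evaporator receives (1−α)·2178 of feed at 0.950 water and removes 0.774 of that water:
0.774×0.950×(1−α)×2178 = 1160.2
(1−α) = 1160.2/1601.5 = 0.7245;  α = 0.2755.
Bypass flow = 0.2755×2178 = 600.08 kg/h.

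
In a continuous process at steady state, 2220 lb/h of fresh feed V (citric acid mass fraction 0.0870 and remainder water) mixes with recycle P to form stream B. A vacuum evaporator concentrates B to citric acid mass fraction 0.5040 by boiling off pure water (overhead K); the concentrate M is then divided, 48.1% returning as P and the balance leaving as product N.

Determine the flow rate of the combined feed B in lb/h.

Overall citric acid balance (none leaves overhead): citric acid in fresh feed = citric acid in product, i.e. 2220×0.087 = (1−0.481)·M·0.504.
M = 193.14/(0.504×0.519) = 738.37 lb/h.
Recycle P = 0.481×738.37 = 355.16 lb/h.
Combined feed B = 2220 + 355.16 = 2575.2 lb/h.

2575 lb/h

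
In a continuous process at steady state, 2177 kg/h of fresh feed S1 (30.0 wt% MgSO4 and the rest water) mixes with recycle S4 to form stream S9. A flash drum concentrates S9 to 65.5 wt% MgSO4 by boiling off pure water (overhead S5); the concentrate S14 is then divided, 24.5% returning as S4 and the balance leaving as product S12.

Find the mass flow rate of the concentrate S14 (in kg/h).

1321 kg/h

Overall MgSO4 balance (none leaves overhead): MgSO4 in fresh feed = MgSO4 in product, i.e. 2177×0.300 = (1−0.245)·S14·0.655.
S14 = 653.1/(0.655×0.755) = 1320.7 kg/h.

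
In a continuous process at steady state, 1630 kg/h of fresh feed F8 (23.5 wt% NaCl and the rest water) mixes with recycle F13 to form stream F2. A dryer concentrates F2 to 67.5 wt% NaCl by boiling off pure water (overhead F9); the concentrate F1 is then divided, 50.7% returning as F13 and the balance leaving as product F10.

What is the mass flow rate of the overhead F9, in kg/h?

1063 kg/h

Overall NaCl balance (none leaves overhead): NaCl in fresh feed = NaCl in product, i.e. 1630×0.235 = (1−0.507)·F1·0.675.
F1 = 383.05/(0.675×0.493) = 1151.1 kg/h.
Recycle F13 = 0.507×1151.1 = 583.6 kg/h.
Combined feed F2 = 1630 + 583.6 = 2213.6 kg/h.
Overhead F9 = F2 − F1 = 2213.6 − 1151.1 = 1062.5 kg/h.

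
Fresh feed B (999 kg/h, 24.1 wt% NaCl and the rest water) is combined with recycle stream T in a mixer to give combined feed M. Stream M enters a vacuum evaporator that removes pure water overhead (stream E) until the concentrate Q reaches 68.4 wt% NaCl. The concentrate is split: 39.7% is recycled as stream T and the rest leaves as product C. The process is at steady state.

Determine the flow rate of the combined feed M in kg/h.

1231 kg/h

Overall NaCl balance (none leaves overhead): NaCl in fresh feed = NaCl in product, i.e. 999×0.241 = (1−0.397)·Q·0.684.
Q = 240.76/(0.684×0.603) = 583.73 kg/h.
Recycle T = 0.397×583.73 = 231.74 kg/h.
Combined feed M = 999 + 231.74 = 1230.7 kg/h.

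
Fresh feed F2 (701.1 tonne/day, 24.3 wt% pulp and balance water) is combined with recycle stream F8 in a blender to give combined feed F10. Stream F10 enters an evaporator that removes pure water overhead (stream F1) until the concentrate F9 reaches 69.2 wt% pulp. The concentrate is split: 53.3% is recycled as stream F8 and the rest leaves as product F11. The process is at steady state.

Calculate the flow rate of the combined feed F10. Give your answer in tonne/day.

Overall pulp balance (none leaves overhead): pulp in fresh feed = pulp in product, i.e. 701.1×0.243 = (1−0.533)·F9·0.692.
F9 = 170.37/(0.692×0.467) = 527.19 tonne/day.
Recycle F8 = 0.533×527.19 = 280.99 tonne/day.
Combined feed F10 = 701.1 + 280.99 = 982.09 tonne/day.

982.1 tonne/day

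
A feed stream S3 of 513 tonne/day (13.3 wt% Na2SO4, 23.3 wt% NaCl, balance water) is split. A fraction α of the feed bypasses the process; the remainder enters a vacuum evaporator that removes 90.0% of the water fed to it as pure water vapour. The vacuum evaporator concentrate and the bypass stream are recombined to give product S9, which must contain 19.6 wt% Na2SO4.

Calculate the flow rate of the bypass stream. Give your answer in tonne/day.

224 tonne/day

All 513×0.133 = 68.229 tonne/day of Na2SO4 reaches S9, so S9 = 68.229/0.196 = 348.11 tonne/day and vapour = 164.89 tonne/day.
The evaporator receives (1−α)·513 of feed at 0.634 water and removes 0.900 of that water:
0.900×0.634×(1−α)×513 = 164.89
(1−α) = 164.89/292.72 = 0.5633;  α = 0.4367.
Bypass flow = 0.4367×513 = 224.02 tonne/day.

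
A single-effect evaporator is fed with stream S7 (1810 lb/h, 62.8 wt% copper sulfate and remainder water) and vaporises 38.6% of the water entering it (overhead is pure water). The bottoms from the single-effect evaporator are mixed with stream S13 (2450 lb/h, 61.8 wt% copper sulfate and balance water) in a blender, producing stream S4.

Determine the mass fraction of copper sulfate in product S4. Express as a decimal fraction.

Vapour removed = 0.386×0.372×1810 = 259.9 lb/h; concentrate = 1550.1 lb/h.
copper sulfate reaching the mixer = 1136.7 (from concentrate) + 2450×0.618 = 2650.8 lb/h.
Product flow = 1550.1 + 2450 = 4000.1 lb/h; copper sulfate fraction = 0.6627.

0.6627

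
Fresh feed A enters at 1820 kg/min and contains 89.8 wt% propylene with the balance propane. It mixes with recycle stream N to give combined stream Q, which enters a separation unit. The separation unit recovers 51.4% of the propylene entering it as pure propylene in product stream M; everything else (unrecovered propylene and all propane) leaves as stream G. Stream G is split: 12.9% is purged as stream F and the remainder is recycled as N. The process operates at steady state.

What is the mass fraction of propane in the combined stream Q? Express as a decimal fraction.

propane enters only via A and leaves only via the purge: 1820×0.102 = 0.129×(propane in G), and the separation unit passes all propane, so propane in Q = propane in G = 1439.1 kg/min.
propylene in Q: m_A = 1820×0.898 + (1−0.129)·(1−0.514)·m_A, so m_A = 1634.4/0.5767 = 2834 kg/min.
Q = 2834 + 1439.1 = 4273.1 kg/min.
propane fraction in Q = 1439.1/4273.1 = 0.337.

0.337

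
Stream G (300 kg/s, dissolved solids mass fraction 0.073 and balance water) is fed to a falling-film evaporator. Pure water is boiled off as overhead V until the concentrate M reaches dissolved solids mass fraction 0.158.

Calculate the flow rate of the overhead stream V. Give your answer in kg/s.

dissolved solids is conserved: 300×0.073 = 21.9 kg/s all reports to the concentrate.
Concentrate = 21.9/(target fraction) = 138.61 kg/s.
Overhead = 300 − 138.61 = 161.39 kg/s.

161.4 kg/s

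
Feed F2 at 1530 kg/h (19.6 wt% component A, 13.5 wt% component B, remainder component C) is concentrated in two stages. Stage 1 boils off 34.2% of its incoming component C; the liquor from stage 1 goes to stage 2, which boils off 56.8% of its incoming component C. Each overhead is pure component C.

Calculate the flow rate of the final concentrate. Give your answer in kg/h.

797.4 kg/h

component C in feed = 1530×0.669 = 1023.6 kg/h.
After stage 1: component C left = (1−0.342)×1023.6 = 673.51; stream total = 1179.9 kg/h.
After stage 2: component C left = (1−0.568)×673.51 = 290.96; final concentrate = 797.39 kg/h.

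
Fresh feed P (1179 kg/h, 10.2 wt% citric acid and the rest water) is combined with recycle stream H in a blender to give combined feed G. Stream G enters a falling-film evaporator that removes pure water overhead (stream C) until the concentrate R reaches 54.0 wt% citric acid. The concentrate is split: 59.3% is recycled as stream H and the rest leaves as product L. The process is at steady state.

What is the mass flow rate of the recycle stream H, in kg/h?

Overall citric acid balance (none leaves overhead): citric acid in fresh feed = citric acid in product, i.e. 1179×0.102 = (1−0.593)·R·0.540.
R = 120.26/(0.540×0.407) = 547.17 kg/h.
Recycle H = 0.593×547.17 = 324.47 kg/h.

324.5 kg/h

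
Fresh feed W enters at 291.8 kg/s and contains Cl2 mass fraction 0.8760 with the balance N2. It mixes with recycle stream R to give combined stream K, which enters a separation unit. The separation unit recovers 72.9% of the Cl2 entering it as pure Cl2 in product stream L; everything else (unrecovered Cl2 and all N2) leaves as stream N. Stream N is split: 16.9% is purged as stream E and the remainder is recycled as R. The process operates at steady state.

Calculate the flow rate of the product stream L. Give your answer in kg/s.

240.5 kg/s

Cl2 in K: m_A = 291.8×0.876 + (1−0.169)·(1−0.729)·m_A, so m_A = 255.62/0.7748 = 329.91 kg/s.
Product L = 0.729×329.91 = 240.51 kg/s.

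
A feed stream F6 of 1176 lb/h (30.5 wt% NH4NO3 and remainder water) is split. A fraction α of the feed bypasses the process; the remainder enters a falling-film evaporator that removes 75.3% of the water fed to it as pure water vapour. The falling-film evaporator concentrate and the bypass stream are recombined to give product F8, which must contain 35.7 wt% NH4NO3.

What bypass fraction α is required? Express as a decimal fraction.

All 1176×0.305 = 358.68 lb/h of NH4NO3 reaches F8, so F8 = 358.68/0.357 = 1004.7 lb/h and vapour = 171.29 lb/h.
The evaporator receives (1−α)·1176 of feed at 0.695 water and removes 0.753 of that water:
0.753×0.695×(1−α)×1176 = 171.29
(1−α) = 171.29/615.44 = 0.2783;  α = 0.7217.

0.722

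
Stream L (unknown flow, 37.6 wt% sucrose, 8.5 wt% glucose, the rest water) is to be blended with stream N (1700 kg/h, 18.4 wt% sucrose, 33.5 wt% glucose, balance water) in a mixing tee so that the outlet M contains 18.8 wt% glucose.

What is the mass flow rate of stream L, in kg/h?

2426 kg/h

Let L be the unknown flow. Total out = 1700 + L.
glucose balance: 569.5 + 0.085·L = 0.188·(1700 + L)
(0.085 − 0.188)·L = 0.188×1700 − 569.5 = -249.9
L = -249.9 / -0.103 = 2426.2 kg/h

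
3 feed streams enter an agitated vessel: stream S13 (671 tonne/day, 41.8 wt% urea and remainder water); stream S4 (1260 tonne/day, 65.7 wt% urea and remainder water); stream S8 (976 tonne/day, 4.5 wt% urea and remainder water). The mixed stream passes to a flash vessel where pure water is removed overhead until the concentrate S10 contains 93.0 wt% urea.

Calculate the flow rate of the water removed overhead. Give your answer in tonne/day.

urea entering = 671×0.418 + 1260×0.657 + 976×0.045 = 1152.2 tonne/day.
All urea reports to S10, so S10 = 1152.2/0.930 = 1238.9 tonne/day.
Total feed = 2907 tonne/day; overhead = 2907 − 1238.9 = 1668.1 tonne/day.

1668 tonne/day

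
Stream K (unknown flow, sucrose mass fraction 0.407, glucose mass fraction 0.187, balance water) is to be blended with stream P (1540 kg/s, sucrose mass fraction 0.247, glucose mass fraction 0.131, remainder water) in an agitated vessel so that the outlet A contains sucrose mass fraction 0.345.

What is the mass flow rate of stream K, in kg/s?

2434 kg/s

Let K be the unknown flow. Total out = 1540 + K.
sucrose balance: 380.38 + 0.407·K = 0.345·(1540 + K)
(0.407 − 0.345)·K = 0.345×1540 − 380.38 = 150.92
K = 150.92 / 0.062 = 2434.2 kg/s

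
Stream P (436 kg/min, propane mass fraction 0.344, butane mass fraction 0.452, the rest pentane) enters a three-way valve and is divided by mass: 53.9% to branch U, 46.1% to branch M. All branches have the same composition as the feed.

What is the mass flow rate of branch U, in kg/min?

235 kg/min

Branch U flow = 0.539×436 = 235 kg/min.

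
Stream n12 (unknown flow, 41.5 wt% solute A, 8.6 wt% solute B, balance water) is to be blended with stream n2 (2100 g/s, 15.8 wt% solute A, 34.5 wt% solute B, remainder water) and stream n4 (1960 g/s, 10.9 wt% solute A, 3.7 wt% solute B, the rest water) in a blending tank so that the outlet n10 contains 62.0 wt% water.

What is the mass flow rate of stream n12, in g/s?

1656 g/s

Let n12 be the unknown flow. Total out = 4060 + n12.
water balance: 2717.5 + 0.499·n12 = 0.620·(4060 + n12)
(0.499 − 0.620)·n12 = 0.620×4060 − 2717.5 = -200.34
n12 = -200.34 / -0.121 = 1655.7 g/s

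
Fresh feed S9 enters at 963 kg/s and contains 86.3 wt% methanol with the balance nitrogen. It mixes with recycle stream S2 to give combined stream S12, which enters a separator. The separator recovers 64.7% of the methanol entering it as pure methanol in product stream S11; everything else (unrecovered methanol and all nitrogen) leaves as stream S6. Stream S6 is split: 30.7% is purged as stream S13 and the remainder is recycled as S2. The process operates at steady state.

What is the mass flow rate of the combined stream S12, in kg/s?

nitrogen enters only via S9 and leaves only via the purge: 963×0.137 = 0.307×(nitrogen in S6), and the separator passes all nitrogen, so nitrogen in S12 = nitrogen in S6 = 429.74 kg/s.
methanol in S12: m_A = 963×0.863 + (1−0.307)·(1−0.647)·m_A, so m_A = 831.07/0.7554 = 1100.2 kg/s.
S12 = 1100.2 + 429.74 = 1530 kg/s.

1530 kg/s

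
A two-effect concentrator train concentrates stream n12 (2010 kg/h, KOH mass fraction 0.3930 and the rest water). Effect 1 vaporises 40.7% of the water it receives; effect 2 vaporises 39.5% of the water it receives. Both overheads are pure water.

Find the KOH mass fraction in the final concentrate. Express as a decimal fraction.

water in feed = 2010×0.607 = 1220.1 kg/h.
After stage 1: water left = (1−0.407)×1220.1 = 723.5; stream total = 1513.4 kg/h.
After stage 2: water left = (1−0.395)×723.5 = 437.72; final concentrate = 1227.6 kg/h.
KOH fraction = 789.93/1227.6 = 0.6434.

0.6434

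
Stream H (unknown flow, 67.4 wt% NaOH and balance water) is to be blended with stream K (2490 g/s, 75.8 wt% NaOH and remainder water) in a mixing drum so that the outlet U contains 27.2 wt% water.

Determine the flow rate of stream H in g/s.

Let H be the unknown flow. Total out = 2490 + H.
water balance: 602.58 + 0.326·H = 0.272·(2490 + H)
(0.326 − 0.272)·H = 0.272×2490 − 602.58 = 74.7
H = 74.7 / 0.054 = 1383.3 g/s

1383 g/s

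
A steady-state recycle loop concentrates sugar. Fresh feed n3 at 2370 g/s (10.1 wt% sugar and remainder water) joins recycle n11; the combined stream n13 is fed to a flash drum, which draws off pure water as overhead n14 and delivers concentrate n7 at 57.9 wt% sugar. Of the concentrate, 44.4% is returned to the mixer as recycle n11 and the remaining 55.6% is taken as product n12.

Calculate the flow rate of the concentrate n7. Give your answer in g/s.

Overall sugar balance (none leaves overhead): sugar in fresh feed = sugar in product, i.e. 2370×0.101 = (1−0.444)·n7·0.579.
n7 = 239.37/(0.579×0.556) = 743.56 g/s.

743.6 g/s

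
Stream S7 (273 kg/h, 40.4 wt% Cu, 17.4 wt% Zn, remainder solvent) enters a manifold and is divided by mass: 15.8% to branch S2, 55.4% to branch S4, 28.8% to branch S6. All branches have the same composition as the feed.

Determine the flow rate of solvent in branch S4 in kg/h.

63.82 kg/h

Branch S4 total = 0.554×273 = 151.24 kg/h.
solvent in S4 = 0.422×151.24 = 63.824 kg/h.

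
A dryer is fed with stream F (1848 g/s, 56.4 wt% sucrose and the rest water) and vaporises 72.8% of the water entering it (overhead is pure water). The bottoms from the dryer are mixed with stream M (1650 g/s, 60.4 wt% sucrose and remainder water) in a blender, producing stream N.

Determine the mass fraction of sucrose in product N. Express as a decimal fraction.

Vapour removed = 0.728×0.436×1848 = 586.57 g/s; concentrate = 1261.4 g/s.
sucrose reaching the mixer = 1042.3 (from concentrate) + 1650×0.604 = 2038.9 g/s.
Product flow = 1261.4 + 1650 = 2911.4 g/s; sucrose fraction = 0.700.

0.700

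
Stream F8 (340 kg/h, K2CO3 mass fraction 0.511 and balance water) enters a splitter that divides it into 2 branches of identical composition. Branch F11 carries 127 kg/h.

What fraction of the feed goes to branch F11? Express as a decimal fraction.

0.374

Fraction to F11 = 127/340 = 0.3735.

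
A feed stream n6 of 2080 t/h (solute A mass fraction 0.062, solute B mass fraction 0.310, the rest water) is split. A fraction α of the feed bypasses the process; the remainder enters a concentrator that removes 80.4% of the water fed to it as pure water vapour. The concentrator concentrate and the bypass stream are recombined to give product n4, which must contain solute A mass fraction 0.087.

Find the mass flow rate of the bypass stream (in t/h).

All 2080×0.062 = 128.96 t/h of solute A reaches n4, so n4 = 128.96/0.087 = 1482.3 t/h and vapour = 597.7 t/h.
The evaporator receives (1−α)·2080 of feed at 0.628 water and removes 0.804 of that water:
0.804×0.628×(1−α)×2080 = 597.7
(1−α) = 597.7/1050.2 = 0.5691;  α = 0.4309.
Bypass flow = 0.4309×2080 = 896.23 t/h.

896.2 t/h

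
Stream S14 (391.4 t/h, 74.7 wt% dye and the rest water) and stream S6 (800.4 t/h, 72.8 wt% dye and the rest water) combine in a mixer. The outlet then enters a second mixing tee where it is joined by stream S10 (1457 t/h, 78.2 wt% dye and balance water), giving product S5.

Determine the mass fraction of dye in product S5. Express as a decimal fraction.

0.761

Overall, product flow = 2648.8 t/h.
dye in = 391.4×0.747 + 800.4×0.728 + 1457×0.782 = 2014.4 t/h.
dye fraction in S5 = 0.761.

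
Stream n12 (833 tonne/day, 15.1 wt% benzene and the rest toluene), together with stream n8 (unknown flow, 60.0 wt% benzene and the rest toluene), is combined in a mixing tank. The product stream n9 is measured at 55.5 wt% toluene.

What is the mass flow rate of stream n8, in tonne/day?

1580 tonne/day

Let n8 be the unknown flow. Total out = 833 + n8.
toluene balance: 707.22 + 0.400·n8 = 0.555·(833 + n8)
(0.400 − 0.555)·n8 = 0.555×833 − 707.22 = -244.9
n8 = -244.9 / -0.155 = 1580 tonne/day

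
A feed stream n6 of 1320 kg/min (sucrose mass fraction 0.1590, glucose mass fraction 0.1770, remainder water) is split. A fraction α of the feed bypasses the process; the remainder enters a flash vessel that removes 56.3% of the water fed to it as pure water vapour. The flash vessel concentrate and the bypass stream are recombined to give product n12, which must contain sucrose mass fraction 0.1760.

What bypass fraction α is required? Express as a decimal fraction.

All 1320×0.159 = 209.88 kg/min of sucrose reaches n12, so n12 = 209.88/0.176 = 1192.5 kg/min and vapour = 127.5 kg/min.
The evaporator receives (1−α)·1320 of feed at 0.664 water and removes 0.563 of that water:
0.563×0.664×(1−α)×1320 = 127.5
(1−α) = 127.5/493.46 = 0.2584;  α = 0.7416.

0.742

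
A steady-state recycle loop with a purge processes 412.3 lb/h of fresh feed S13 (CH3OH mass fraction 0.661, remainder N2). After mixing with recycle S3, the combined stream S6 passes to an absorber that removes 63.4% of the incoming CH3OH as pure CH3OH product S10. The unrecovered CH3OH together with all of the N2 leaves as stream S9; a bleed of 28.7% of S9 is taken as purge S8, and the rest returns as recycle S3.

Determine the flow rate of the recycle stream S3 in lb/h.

443.5 lb/h

N2 enters only via S13 and leaves only via the purge: 412.3×0.339 = 0.287×(N2 in S9), and the absorber passes all N2, so N2 in S6 = N2 in S9 = 487 lb/h.
CH3OH in S6: m_A = 412.3×0.661 + (1−0.287)·(1−0.634)·m_A, so m_A = 272.53/0.7390 = 368.76 lb/h.
S9 = (1−0.634)×368.76 + 487 = 621.97 lb/h.
Recycle S3 = (1−0.287)×621.97 = 443.46 lb/h.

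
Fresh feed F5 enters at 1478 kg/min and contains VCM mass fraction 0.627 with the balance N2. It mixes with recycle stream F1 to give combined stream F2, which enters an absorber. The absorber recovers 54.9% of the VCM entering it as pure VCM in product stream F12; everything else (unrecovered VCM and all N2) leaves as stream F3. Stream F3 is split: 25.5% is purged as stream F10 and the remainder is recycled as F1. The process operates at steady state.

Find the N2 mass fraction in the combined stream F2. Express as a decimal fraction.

0.608

N2 enters only via F5 and leaves only via the purge: 1478×0.373 = 0.255×(N2 in F3), and the absorber passes all N2, so N2 in F2 = N2 in F3 = 2161.9 kg/min.
VCM in F2: m_A = 1478×0.627 + (1−0.255)·(1−0.549)·m_A, so m_A = 926.71/0.6640 = 1395.6 kg/min.
F2 = 1395.6 + 2161.9 = 3557.6 kg/min.
N2 fraction in F2 = 2161.9/3557.6 = 0.608.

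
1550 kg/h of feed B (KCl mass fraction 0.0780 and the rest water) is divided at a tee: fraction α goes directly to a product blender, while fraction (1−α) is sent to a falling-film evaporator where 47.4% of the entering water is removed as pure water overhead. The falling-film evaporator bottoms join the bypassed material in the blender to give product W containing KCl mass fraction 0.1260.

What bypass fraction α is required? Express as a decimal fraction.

All 1550×0.078 = 120.9 kg/h of KCl reaches W, so W = 120.9/0.126 = 959.52 kg/h and vapour = 590.48 kg/h.
The evaporator receives (1−α)·1550 of feed at 0.922 water and removes 0.474 of that water:
0.474×0.922×(1−α)×1550 = 590.48
(1−α) = 590.48/677.39 = 0.8717;  α = 0.1283.

0.128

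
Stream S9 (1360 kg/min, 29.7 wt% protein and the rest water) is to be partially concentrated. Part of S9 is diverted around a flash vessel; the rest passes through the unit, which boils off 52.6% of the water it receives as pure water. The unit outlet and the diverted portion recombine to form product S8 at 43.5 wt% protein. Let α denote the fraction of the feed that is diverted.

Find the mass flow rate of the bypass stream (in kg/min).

All 1360×0.297 = 403.92 kg/min of protein reaches S8, so S8 = 403.92/0.435 = 928.55 kg/min and vapour = 431.45 kg/min.
The evaporator receives (1−α)·1360 of feed at 0.703 water and removes 0.526 of that water:
0.526×0.703×(1−α)×1360 = 431.45
(1−α) = 431.45/502.9 = 0.8579;  α = 0.1421.
Bypass flow = 0.1421×1360 = 193.22 kg/min.

193.2 kg/min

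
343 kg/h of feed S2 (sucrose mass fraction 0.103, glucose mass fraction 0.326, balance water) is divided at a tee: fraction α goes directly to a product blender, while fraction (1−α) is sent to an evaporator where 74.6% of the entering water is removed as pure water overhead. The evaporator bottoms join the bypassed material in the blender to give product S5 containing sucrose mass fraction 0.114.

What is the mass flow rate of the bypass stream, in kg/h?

265.3 kg/h

All 343×0.103 = 35.329 kg/h of sucrose reaches S5, so S5 = 35.329/0.114 = 309.9 kg/h and vapour = 33.096 kg/h.
The evaporator receives (1−α)·343 of feed at 0.571 water and removes 0.746 of that water:
0.746×0.571×(1−α)×343 = 33.096
(1−α) = 33.096/146.11 = 0.2265;  α = 0.7735.
Bypass flow = 0.7735×343 = 265.3 kg/h.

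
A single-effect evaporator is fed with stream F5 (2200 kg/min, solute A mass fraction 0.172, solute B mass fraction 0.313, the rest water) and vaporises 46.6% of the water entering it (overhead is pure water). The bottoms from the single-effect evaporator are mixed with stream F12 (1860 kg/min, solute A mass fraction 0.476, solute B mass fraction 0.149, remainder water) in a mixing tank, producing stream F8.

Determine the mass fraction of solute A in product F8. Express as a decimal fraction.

0.358

Vapour removed = 0.466×0.515×2200 = 527.98 kg/min; concentrate = 1672 kg/min.
solute A reaching the mixer = 378.4 (from concentrate) + 1860×0.476 = 1263.8 kg/min.
Product flow = 1672 + 1860 = 3532 kg/min; solute A fraction = 0.358.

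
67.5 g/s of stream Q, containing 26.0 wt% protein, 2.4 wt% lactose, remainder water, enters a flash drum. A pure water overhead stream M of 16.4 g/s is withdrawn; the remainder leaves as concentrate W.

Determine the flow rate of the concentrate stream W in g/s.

51.1 g/s

Concentrate = 67.5 − 16.4 = 51.1 g/s.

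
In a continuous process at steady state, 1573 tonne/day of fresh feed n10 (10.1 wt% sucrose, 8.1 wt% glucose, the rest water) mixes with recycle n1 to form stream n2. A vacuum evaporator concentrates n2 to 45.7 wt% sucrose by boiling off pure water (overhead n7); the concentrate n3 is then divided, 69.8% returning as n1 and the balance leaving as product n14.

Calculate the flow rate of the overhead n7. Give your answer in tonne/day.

1225 tonne/day

Overall sucrose balance (none leaves overhead): sucrose in fresh feed = sucrose in product, i.e. 1573×0.101 = (1−0.698)·n3·0.457.
n3 = 158.87/(0.457×0.302) = 1151.1 tonne/day.
Recycle n1 = 0.698×1151.1 = 803.49 tonne/day.
Combined feed n2 = 1573 + 803.49 = 2376.5 tonne/day.
Overhead n7 = n2 − n3 = 2376.5 − 1151.1 = 1225.4 tonne/day.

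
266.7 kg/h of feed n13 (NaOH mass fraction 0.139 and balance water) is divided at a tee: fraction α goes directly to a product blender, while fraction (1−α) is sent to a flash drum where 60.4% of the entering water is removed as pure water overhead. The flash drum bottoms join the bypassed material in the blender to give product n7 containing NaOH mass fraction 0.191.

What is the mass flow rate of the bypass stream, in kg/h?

All 266.7×0.139 = 37.071 kg/h of NaOH reaches n7, so n7 = 37.071/0.191 = 194.09 kg/h and vapour = 72.609 kg/h.
The evaporator receives (1−α)·266.7 of feed at 0.861 water and removes 0.604 of that water:
0.604×0.861×(1−α)×266.7 = 72.609
(1−α) = 72.609/138.7 = 0.5235;  α = 0.4765.
Bypass flow = 0.4765×266.7 = 127.08 kg/h.

127.1 kg/h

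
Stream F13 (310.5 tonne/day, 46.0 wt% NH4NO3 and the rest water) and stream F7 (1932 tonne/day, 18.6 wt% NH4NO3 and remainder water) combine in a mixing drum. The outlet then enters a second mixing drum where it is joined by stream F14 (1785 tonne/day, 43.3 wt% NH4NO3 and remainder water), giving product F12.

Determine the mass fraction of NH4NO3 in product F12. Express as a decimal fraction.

Overall, product flow = 4027.5 tonne/day.
NH4NO3 in = 310.5×0.460 + 1932×0.186 + 1785×0.433 = 1275.1 tonne/day.
NH4NO3 fraction in F12 = 0.317.

0.317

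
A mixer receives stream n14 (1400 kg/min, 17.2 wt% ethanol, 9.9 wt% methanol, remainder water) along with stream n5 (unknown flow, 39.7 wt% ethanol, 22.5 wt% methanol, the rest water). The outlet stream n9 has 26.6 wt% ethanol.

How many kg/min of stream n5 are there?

Let n5 be the unknown flow. Total out = 1400 + n5.
ethanol balance: 240.8 + 0.397·n5 = 0.266·(1400 + n5)
(0.397 − 0.266)·n5 = 0.266×1400 − 240.8 = 131.6
n5 = 131.6 / 0.131 = 1004.6 kg/min

1005 kg/min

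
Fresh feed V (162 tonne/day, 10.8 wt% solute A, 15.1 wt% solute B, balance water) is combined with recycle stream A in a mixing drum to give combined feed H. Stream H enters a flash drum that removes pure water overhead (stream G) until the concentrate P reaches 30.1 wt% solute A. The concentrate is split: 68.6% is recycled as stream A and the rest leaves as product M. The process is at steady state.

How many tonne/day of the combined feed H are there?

289 tonne/day

Overall solute A balance (none leaves overhead): solute A in fresh feed = solute A in product, i.e. 162×0.108 = (1−0.686)·P·0.301.
P = 17.496/(0.301×0.314) = 185.12 tonne/day.
Recycle A = 0.686×185.12 = 126.99 tonne/day.
Combined feed H = 162 + 126.99 = 288.99 tonne/day.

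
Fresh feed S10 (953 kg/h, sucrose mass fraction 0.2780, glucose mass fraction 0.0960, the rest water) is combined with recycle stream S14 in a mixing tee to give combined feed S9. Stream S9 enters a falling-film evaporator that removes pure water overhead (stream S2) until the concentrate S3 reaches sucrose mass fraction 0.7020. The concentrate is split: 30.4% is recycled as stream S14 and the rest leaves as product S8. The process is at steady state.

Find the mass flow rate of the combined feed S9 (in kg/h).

1118 kg/h

Overall sucrose balance (none leaves overhead): sucrose in fresh feed = sucrose in product, i.e. 953×0.278 = (1−0.304)·S3·0.702.
S3 = 264.93/(0.702×0.696) = 542.24 kg/h.
Recycle S14 = 0.304×542.24 = 164.84 kg/h.
Combined feed S9 = 953 + 164.84 = 1117.8 kg/h.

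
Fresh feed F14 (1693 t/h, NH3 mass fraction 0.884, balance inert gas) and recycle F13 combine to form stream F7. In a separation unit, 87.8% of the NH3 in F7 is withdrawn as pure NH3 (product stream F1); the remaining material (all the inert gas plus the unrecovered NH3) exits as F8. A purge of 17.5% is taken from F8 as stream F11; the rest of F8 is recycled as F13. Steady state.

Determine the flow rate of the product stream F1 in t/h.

NH3 in F7: m_A = 1693×0.884 + (1−0.175)·(1−0.878)·m_A, so m_A = 1496.6/0.8993 = 1664.1 t/h.
Product F1 = 0.878×1664.1 = 1461.1 t/h.

1461 t/h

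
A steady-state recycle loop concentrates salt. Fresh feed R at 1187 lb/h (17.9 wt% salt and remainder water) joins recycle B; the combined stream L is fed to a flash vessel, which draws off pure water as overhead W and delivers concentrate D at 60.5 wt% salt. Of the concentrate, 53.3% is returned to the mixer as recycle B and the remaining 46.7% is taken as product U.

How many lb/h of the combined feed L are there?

1588 lb/h

Overall salt balance (none leaves overhead): salt in fresh feed = salt in product, i.e. 1187×0.179 = (1−0.533)·D·0.605.
D = 212.47/(0.605×0.467) = 752.02 lb/h.
Recycle B = 0.533×752.02 = 400.83 lb/h.
Combined feed L = 1187 + 400.83 = 1587.8 lb/h.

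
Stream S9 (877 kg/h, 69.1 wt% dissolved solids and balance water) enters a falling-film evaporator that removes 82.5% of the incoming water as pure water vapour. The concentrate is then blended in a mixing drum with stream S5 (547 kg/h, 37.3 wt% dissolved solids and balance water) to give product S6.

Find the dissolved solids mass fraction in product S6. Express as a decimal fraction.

0.675

Vapour removed = 0.825×0.309×877 = 223.57 kg/h; concentrate = 653.43 kg/h.
dissolved solids reaching the mixer = 606.01 (from concentrate) + 547×0.373 = 810.04 kg/h.
Product flow = 653.43 + 547 = 1200.4 kg/h; dissolved solids fraction = 0.675.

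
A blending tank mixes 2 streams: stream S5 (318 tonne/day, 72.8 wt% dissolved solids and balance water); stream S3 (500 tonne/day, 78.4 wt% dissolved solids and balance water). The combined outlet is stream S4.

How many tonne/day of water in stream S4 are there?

water out = water in = 318×0.272 + 500×0.216 = 194.5 tonne/day.

194.5 tonne/day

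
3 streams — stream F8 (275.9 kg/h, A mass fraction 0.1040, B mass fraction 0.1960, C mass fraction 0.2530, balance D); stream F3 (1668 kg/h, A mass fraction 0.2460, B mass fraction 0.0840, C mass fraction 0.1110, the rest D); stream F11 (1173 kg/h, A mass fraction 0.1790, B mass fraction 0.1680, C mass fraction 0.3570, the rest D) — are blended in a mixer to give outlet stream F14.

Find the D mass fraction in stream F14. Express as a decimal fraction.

Total flow out = 275.9 + 1668 + 1173 = 3116.9 kg/h.
D in = 275.9×0.447 + 1668×0.559 + 1173×0.296 = 1402.9 kg/h.
D mass fraction in F14 = 1402.9/3116.9 = 0.4501.

0.4501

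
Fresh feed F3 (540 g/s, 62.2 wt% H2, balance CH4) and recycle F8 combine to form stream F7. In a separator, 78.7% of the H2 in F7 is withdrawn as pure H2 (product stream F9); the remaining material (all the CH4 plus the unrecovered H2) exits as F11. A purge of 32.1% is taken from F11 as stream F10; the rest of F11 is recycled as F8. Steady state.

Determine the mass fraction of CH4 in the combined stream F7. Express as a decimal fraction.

CH4 enters only via F3 and leaves only via the purge: 540×0.378 = 0.321×(CH4 in F11), and the separator passes all CH4, so CH4 in F7 = CH4 in F11 = 635.89 g/s.
H2 in F7: m_A = 540×0.622 + (1−0.321)·(1−0.787)·m_A, so m_A = 335.88/0.8554 = 392.67 g/s.
F7 = 392.67 + 635.89 = 1028.6 g/s.
CH4 fraction in F7 = 635.89/1028.6 = 0.618.

0.618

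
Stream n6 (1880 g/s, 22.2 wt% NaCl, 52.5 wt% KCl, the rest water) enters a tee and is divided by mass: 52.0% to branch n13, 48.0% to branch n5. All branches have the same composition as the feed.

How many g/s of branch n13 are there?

Branch n13 flow = 0.520×1880 = 977.6 g/s.

977.6 g/s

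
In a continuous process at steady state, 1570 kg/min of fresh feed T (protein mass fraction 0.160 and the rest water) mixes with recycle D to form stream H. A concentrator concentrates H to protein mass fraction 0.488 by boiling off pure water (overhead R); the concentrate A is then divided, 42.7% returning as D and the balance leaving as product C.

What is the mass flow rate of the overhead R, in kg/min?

1055 kg/min

Overall protein balance (none leaves overhead): protein in fresh feed = protein in product, i.e. 1570×0.160 = (1−0.427)·A·0.488.
A = 251.2/(0.488×0.573) = 898.35 kg/min.
Recycle D = 0.427×898.35 = 383.6 kg/min.
Combined feed H = 1570 + 383.6 = 1953.6 kg/min.
Overhead R = H − A = 1953.6 − 898.35 = 1055.2 kg/min.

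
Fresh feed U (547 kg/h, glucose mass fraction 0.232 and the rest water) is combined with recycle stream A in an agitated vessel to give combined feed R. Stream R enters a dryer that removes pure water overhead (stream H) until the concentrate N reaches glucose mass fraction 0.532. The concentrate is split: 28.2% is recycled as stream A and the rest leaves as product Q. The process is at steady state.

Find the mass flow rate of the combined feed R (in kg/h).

Overall glucose balance (none leaves overhead): glucose in fresh feed = glucose in product, i.e. 547×0.232 = (1−0.282)·N·0.532.
N = 126.9/(0.532×0.718) = 332.23 kg/h.
Recycle A = 0.282×332.23 = 93.689 kg/h.
Combined feed R = 547 + 93.689 = 640.69 kg/h.

640.7 kg/h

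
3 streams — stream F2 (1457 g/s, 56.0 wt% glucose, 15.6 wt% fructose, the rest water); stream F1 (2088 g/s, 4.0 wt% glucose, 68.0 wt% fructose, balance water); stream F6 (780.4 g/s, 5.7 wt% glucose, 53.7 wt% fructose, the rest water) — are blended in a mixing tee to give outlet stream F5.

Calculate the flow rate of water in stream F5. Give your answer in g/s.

water out = water in = 1457×0.284 + 2088×0.280 + 780.4×0.406 = 1315.3 g/s.

1315 g/s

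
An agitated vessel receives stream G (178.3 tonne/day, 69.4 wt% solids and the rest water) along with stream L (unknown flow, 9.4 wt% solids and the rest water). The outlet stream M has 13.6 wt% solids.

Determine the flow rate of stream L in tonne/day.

Let L be the unknown flow. Total out = 178.3 + L.
solids balance: 123.74 + 0.094·L = 0.136·(178.3 + L)
(0.094 − 0.136)·L = 0.136×178.3 − 123.74 = -99.491
L = -99.491 / -0.042 = 2368.8 tonne/day

2369 tonne/day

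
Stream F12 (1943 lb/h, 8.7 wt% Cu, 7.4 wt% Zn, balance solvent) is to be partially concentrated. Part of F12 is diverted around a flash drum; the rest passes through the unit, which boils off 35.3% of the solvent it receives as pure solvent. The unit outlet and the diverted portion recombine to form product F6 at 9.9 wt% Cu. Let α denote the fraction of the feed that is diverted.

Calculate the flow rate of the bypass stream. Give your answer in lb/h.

1148 lb/h

All 1943×0.087 = 169.04 lb/h of Cu reaches F6, so F6 = 169.04/0.099 = 1707.5 lb/h and vapour = 235.52 lb/h.
The evaporator receives (1−α)·1943 of feed at 0.839 solvent and removes 0.353 of that solvent:
0.353×0.839×(1−α)×1943 = 235.52
(1−α) = 235.52/575.45 = 0.4093;  α = 0.5907.
Bypass flow = 0.5907×1943 = 1147.8 lb/h.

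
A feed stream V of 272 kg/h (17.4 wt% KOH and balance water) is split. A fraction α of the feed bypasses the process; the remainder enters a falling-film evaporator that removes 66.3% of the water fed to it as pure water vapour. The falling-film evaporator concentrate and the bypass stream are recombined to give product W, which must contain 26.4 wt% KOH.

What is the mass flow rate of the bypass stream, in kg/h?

All 272×0.174 = 47.328 kg/h of KOH reaches W, so W = 47.328/0.264 = 179.27 kg/h and vapour = 92.727 kg/h.
The evaporator receives (1−α)·272 of feed at 0.826 water and removes 0.663 of that water:
0.663×0.826×(1−α)×272 = 92.727
(1−α) = 92.727/148.96 = 0.6225;  α = 0.3775.
Bypass flow = 0.3775×272 = 102.68 kg/h.

102.7 kg/h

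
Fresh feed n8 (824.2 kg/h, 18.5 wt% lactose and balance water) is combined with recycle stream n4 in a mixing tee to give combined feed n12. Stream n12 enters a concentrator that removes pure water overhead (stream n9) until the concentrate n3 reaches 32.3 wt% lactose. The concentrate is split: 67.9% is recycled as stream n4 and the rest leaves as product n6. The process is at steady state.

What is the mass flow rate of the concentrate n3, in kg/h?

1471 kg/h

Overall lactose balance (none leaves overhead): lactose in fresh feed = lactose in product, i.e. 824.2×0.185 = (1−0.679)·n3·0.323.
n3 = 152.48/(0.323×0.321) = 1470.6 kg/h.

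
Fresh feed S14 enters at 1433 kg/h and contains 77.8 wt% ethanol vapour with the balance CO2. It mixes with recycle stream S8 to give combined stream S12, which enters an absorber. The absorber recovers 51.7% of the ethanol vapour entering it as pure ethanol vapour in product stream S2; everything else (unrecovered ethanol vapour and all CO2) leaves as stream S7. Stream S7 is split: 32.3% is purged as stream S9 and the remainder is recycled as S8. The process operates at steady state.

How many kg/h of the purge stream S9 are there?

CO2 enters only via S14 and leaves only via the purge: 1433×0.222 = 0.323×(CO2 in S7), and the absorber passes all CO2, so CO2 in S12 = CO2 in S7 = 984.91 kg/h.
ethanol vapour in S12: m_A = 1433×0.778 + (1−0.323)·(1−0.517)·m_A, so m_A = 1114.9/0.6730 = 1656.6 kg/h.
S7 = (1−0.517)×1656.6 + 984.91 = 1785 kg/h.
Purge S9 = 0.323×1785 = 576.56 kg/h.

576.6 kg/h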